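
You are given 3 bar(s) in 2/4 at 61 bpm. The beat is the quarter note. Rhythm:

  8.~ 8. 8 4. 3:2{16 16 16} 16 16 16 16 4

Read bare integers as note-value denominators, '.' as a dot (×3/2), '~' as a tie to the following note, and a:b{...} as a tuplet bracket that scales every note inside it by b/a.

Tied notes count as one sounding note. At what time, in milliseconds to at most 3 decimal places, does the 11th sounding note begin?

note 11 onset = 5b = 4918.033ms

1. 0.0ms @ 0 + 1475.41ms (3/2)
2. 1475.41ms @ 3/2 + 491.803ms (1/2)
3. 1967.213ms @ 2 + 1475.41ms (3/2)
4. 3442.623ms @ 7/2 + 163.934ms (1/6)
5. 3606.557ms @ 11/3 + 163.934ms (1/6)
6. 3770.492ms @ 23/6 + 163.934ms (1/6)
7. 3934.426ms @ 4 + 245.902ms (1/4)
8. 4180.328ms @ 17/4 + 245.902ms (1/4)
9. 4426.23ms @ 9/2 + 245.902ms (1/4)
10. 4672.131ms @ 19/4 + 245.902ms (1/4)
11. 4918.033ms @ 5 + 983.607ms (1)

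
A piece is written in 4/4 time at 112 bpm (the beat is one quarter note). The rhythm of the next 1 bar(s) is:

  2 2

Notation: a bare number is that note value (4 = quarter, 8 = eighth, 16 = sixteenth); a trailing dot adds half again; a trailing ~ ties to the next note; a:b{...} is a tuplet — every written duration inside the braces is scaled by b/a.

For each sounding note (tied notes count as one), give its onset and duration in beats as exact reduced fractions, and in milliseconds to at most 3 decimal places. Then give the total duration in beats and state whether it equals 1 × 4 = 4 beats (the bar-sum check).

1) 0.0ms=0b +1071.429ms=2b
2) 1071.429ms=2b +1071.429ms=2b
Σ=4b of 4 (112bpm 4/4) — PASS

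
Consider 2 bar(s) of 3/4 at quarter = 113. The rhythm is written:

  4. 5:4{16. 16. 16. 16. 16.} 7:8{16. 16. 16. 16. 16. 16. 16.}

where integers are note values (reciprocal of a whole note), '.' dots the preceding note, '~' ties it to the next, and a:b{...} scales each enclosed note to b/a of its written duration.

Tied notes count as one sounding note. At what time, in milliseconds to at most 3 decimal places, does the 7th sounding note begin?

1. 0.0ms @ 0 + 796.46ms (3/2)
2. 796.46ms @ 3/2 + 159.292ms (3/10)
3. 955.752ms @ 9/5 + 159.292ms (3/10)
4. 1115.044ms @ 21/10 + 159.292ms (3/10)
5. 1274.336ms @ 12/5 + 159.292ms (3/10)
6. 1433.628ms @ 27/10 + 159.292ms (3/10)
7. 1592.92ms @ 3 + 227.56ms (3/7)
8. 1820.48ms @ 24/7 + 227.56ms (3/7)
9. 2048.04ms @ 27/7 + 227.56ms (3/7)
10. 2275.601ms @ 30/7 + 227.56ms (3/7)
11. 2503.161ms @ 33/7 + 227.56ms (3/7)
12. 2730.721ms @ 36/7 + 227.56ms (3/7)
13. 2958.281ms @ 39/7 + 227.56ms (3/7)

note 7 onset = 3b = 1592.92ms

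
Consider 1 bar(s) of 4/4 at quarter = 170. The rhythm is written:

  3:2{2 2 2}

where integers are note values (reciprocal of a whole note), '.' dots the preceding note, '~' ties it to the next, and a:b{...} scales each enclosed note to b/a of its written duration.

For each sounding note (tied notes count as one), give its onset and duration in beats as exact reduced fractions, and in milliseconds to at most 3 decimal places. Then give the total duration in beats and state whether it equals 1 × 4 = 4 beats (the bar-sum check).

1) 0.0ms=0b +470.588ms=4/3b
2) 470.588ms=4/3b +470.588ms=4/3b
3) 941.176ms=8/3b +470.588ms=4/3b
Σ=4b of 4 (170bpm 4/4) — PASS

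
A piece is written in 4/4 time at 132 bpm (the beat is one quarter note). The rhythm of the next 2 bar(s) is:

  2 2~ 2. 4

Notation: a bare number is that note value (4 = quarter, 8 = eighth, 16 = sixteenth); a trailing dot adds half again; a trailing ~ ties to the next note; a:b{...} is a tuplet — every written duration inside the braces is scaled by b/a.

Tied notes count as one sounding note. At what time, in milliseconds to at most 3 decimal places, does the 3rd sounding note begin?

1. 0.0ms @ 0 + 909.091ms (2)
2. 909.091ms @ 2 + 2272.727ms (5)
3. 3181.818ms @ 7 + 454.545ms (1)

note 3 onset = 7b = 3181.818ms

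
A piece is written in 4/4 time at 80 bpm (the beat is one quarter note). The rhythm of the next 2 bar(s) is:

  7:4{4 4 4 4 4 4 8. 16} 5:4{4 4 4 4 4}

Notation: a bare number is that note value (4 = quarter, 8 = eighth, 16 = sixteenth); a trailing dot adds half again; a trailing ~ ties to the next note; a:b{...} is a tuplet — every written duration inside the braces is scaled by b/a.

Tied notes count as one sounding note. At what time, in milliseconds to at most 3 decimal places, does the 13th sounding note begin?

note 13 onset = 36/5b = 5400.0ms

1. 0.0ms @ 0 + 428.571ms (4/7)
2. 428.571ms @ 4/7 + 428.571ms (4/7)
3. 857.143ms @ 8/7 + 428.571ms (4/7)
4. 1285.714ms @ 12/7 + 428.571ms (4/7)
5. 1714.286ms @ 16/7 + 428.571ms (4/7)
6. 2142.857ms @ 20/7 + 428.571ms (4/7)
7. 2571.429ms @ 24/7 + 321.429ms (3/7)
8. 2892.857ms @ 27/7 + 107.143ms (1/7)
9. 3000.0ms @ 4 + 600.0ms (4/5)
10. 3600.0ms @ 24/5 + 600.0ms (4/5)
11. 4200.0ms @ 28/5 + 600.0ms (4/5)
12. 4800.0ms @ 32/5 + 600.0ms (4/5)
13. 5400.0ms @ 36/5 + 600.0ms (4/5)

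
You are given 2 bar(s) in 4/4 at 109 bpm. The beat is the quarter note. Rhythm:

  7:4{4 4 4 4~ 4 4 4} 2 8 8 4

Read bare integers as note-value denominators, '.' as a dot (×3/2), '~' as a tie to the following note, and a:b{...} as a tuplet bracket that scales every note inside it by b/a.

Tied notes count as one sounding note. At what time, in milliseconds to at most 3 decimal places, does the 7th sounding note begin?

1. 0.0ms @ 0 + 314.548ms (4/7)
2. 314.548ms @ 4/7 + 314.548ms (4/7)
3. 629.096ms @ 8/7 + 314.548ms (4/7)
4. 943.644ms @ 12/7 + 629.096ms (8/7)
5. 1572.739ms @ 20/7 + 314.548ms (4/7)
6. 1887.287ms @ 24/7 + 314.548ms (4/7)
7. 2201.835ms @ 4 + 1100.917ms (2)
8. 3302.752ms @ 6 + 275.229ms (1/2)
9. 3577.982ms @ 13/2 + 275.229ms (1/2)
10. 3853.211ms @ 7 + 550.459ms (1)

note 7 onset = 4b = 2201.835ms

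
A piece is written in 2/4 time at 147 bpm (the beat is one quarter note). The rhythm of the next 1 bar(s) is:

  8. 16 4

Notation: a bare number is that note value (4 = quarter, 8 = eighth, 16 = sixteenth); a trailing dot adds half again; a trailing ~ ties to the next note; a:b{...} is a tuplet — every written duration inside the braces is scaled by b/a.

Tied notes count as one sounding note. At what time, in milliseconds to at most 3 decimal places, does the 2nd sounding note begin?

note 2 onset = 3/4b = 306.122ms

1. 0.0ms @ 0 + 306.122ms (3/4)
2. 306.122ms @ 3/4 + 102.041ms (1/4)
3. 408.163ms @ 1 + 408.163ms (1)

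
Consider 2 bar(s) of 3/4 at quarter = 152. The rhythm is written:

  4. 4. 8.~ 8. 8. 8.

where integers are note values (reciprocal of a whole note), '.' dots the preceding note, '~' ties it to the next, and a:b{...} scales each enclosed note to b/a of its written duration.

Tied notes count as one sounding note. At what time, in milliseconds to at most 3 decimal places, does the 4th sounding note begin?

1. 0.0ms @ 0 + 592.105ms (3/2)
2. 592.105ms @ 3/2 + 592.105ms (3/2)
3. 1184.211ms @ 3 + 592.105ms (3/2)
4. 1776.316ms @ 9/2 + 296.053ms (3/4)
5. 2072.368ms @ 21/4 + 296.053ms (3/4)

note 4 onset = 9/2b = 1776.316ms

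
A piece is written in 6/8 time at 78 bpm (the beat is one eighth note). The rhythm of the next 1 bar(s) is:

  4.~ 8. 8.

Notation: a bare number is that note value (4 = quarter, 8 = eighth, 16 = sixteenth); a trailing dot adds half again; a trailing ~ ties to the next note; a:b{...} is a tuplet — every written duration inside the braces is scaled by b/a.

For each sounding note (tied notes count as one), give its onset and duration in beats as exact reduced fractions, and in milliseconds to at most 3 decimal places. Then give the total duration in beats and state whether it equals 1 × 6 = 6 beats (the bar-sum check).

1) 0.0ms=0b +3461.538ms=9/2b
2) 3461.538ms=9/2b +1153.846ms=3/2b
Σ=6b of 6 (78bpm 6/8) — PASS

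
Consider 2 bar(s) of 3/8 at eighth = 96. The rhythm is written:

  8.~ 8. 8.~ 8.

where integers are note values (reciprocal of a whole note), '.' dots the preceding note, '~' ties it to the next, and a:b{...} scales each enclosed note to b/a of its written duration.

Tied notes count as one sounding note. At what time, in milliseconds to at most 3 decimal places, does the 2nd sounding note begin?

note 2 onset = 3b = 1875.0ms

1. 0.0ms @ 0 + 1875.0ms (3)
2. 1875.0ms @ 3 + 1875.0ms (3)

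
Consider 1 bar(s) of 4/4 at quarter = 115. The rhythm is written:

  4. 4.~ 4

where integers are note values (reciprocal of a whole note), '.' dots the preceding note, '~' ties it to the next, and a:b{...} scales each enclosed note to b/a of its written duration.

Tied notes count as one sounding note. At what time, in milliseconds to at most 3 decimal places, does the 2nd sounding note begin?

note 2 onset = 3/2b = 782.609ms

1. 0.0ms @ 0 + 782.609ms (3/2)
2. 782.609ms @ 3/2 + 1304.348ms (5/2)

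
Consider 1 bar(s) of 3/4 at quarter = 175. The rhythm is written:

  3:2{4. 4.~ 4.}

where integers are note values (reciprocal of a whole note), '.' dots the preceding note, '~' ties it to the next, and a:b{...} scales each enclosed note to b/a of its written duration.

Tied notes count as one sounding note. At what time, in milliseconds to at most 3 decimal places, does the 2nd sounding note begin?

note 2 onset = 1b = 342.857ms

1. 0.0ms @ 0 + 342.857ms (1)
2. 342.857ms @ 1 + 685.714ms (2)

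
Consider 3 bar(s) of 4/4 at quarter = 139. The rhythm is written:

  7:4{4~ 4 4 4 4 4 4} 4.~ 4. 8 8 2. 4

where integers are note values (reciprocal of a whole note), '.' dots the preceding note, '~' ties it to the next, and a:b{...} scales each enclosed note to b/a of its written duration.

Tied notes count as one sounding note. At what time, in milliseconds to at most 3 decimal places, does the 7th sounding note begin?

1. 0.0ms @ 0 + 493.32ms (8/7)
2. 493.32ms @ 8/7 + 246.66ms (4/7)
3. 739.979ms @ 12/7 + 246.66ms (4/7)
4. 986.639ms @ 16/7 + 246.66ms (4/7)
5. 1233.299ms @ 20/7 + 246.66ms (4/7)
6. 1479.959ms @ 24/7 + 246.66ms (4/7)
7. 1726.619ms @ 4 + 1294.964ms (3)
8. 3021.583ms @ 7 + 215.827ms (1/2)
9. 3237.41ms @ 15/2 + 215.827ms (1/2)
10. 3453.237ms @ 8 + 1294.964ms (3)
11. 4748.201ms @ 11 + 431.655ms (1)

note 7 onset = 4b = 1726.619ms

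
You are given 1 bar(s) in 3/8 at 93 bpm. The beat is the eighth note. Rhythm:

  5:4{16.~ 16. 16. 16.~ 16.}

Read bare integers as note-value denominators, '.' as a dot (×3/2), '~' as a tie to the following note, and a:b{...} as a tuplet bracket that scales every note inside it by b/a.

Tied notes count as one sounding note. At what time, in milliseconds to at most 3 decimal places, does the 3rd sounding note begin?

note 3 onset = 9/5b = 1161.29ms

1. 0.0ms @ 0 + 774.194ms (6/5)
2. 774.194ms @ 6/5 + 387.097ms (3/5)
3. 1161.29ms @ 9/5 + 774.194ms (6/5)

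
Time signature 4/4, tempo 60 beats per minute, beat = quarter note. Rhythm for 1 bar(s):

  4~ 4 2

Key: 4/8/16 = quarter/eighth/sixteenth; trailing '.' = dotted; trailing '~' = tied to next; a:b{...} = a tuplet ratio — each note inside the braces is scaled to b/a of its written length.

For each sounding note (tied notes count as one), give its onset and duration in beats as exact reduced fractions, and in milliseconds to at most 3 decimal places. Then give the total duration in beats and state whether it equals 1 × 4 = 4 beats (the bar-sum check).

1) 0.0ms=0b +2000.0ms=2b
2) 2000.0ms=2b +2000.0ms=2b
Σ=4b of 4 (60bpm 4/4) — PASS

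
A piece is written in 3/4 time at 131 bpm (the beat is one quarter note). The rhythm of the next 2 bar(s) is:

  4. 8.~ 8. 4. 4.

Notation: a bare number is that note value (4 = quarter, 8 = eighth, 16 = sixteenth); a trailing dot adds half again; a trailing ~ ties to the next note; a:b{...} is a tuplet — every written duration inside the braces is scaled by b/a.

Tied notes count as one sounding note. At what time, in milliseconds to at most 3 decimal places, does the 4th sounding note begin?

1. 0.0ms @ 0 + 687.023ms (3/2)
2. 687.023ms @ 3/2 + 687.023ms (3/2)
3. 1374.046ms @ 3 + 687.023ms (3/2)
4. 2061.069ms @ 9/2 + 687.023ms (3/2)

note 4 onset = 9/2b = 2061.069ms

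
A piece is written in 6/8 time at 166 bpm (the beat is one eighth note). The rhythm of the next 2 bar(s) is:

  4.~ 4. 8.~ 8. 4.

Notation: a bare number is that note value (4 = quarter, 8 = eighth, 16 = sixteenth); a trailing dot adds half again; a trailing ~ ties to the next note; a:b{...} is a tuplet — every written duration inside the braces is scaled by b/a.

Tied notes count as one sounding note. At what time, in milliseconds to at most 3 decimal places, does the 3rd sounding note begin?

note 3 onset = 9b = 3253.012ms

1. 0.0ms @ 0 + 2168.675ms (6)
2. 2168.675ms @ 6 + 1084.337ms (3)
3. 3253.012ms @ 9 + 1084.337ms (3)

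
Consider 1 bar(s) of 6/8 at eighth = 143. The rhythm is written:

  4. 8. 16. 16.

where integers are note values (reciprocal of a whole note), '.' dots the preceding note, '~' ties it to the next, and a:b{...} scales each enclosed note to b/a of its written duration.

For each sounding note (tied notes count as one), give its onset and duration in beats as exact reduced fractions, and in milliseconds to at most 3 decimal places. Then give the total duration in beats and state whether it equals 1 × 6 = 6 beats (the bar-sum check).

1) 0.0ms=0b +1258.741ms=3b
2) 1258.741ms=3b +629.371ms=3/2b
3) 1888.112ms=9/2b +314.685ms=3/4b
4) 2202.797ms=21/4b +314.685ms=3/4b
Σ=6b of 6 (143bpm 6/8) — PASS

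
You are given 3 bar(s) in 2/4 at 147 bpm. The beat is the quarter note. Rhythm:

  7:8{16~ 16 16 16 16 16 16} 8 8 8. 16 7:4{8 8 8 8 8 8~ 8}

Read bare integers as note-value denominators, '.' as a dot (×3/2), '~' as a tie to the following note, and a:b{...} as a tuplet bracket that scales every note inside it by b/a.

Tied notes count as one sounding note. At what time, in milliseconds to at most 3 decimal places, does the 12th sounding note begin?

1. 0.0ms @ 0 + 233.236ms (4/7)
2. 233.236ms @ 4/7 + 116.618ms (2/7)
3. 349.854ms @ 6/7 + 116.618ms (2/7)
4. 466.472ms @ 8/7 + 116.618ms (2/7)
5. 583.09ms @ 10/7 + 116.618ms (2/7)
6. 699.708ms @ 12/7 + 116.618ms (2/7)
7. 816.327ms @ 2 + 204.082ms (1/2)
8. 1020.408ms @ 5/2 + 204.082ms (1/2)
9. 1224.49ms @ 3 + 306.122ms (3/4)
10. 1530.612ms @ 15/4 + 102.041ms (1/4)
11. 1632.653ms @ 4 + 116.618ms (2/7)
12. 1749.271ms @ 30/7 + 116.618ms (2/7)
13. 1865.889ms @ 32/7 + 116.618ms (2/7)
14. 1982.507ms @ 34/7 + 116.618ms (2/7)
15. 2099.125ms @ 36/7 + 116.618ms (2/7)
16. 2215.743ms @ 38/7 + 233.236ms (4/7)

note 12 onset = 30/7b = 1749.271ms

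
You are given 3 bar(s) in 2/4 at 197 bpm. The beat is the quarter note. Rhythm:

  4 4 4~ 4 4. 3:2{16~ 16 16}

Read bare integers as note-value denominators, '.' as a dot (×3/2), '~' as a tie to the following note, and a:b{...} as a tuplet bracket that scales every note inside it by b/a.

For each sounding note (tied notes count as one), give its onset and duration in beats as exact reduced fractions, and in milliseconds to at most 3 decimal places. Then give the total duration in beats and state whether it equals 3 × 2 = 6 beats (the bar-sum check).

1) 0.0ms=0b +304.569ms=1b
2) 304.569ms=1b +304.569ms=1b
3) 609.137ms=2b +609.137ms=2b
4) 1218.274ms=4b +456.853ms=3/2b
5) 1675.127ms=11/2b +101.523ms=1/3b
6) 1776.65ms=35/6b +50.761ms=1/6b
Σ=6b of 6 (197bpm 2/4) — PASS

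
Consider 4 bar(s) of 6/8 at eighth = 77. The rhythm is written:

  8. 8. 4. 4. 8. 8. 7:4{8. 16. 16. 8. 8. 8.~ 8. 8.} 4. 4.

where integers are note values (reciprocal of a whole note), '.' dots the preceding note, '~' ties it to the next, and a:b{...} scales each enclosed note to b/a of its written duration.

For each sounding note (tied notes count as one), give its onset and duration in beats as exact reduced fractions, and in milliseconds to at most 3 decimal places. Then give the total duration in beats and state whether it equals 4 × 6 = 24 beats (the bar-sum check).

1) 0.0ms=0b +1168.831ms=3/2b
2) 1168.831ms=3/2b +1168.831ms=3/2b
3) 2337.662ms=3b +2337.662ms=3b
4) 4675.325ms=6b +2337.662ms=3b
5) 7012.987ms=9b +1168.831ms=3/2b
6) 8181.818ms=21/2b +1168.831ms=3/2b
7) 9350.649ms=12b +667.904ms=6/7b
8) 10018.553ms=90/7b +333.952ms=3/7b
9) 10352.505ms=93/7b +333.952ms=3/7b
10) 10686.456ms=96/7b +667.904ms=6/7b
11) 11354.36ms=102/7b +667.904ms=6/7b
12) 12022.263ms=108/7b +1335.807ms=12/7b
13) 13358.071ms=120/7b +667.904ms=6/7b
14) 14025.974ms=18b +2337.662ms=3b
15) 16363.636ms=21b +2337.662ms=3b
Σ=24b of 24 (77bpm 6/8) — PASS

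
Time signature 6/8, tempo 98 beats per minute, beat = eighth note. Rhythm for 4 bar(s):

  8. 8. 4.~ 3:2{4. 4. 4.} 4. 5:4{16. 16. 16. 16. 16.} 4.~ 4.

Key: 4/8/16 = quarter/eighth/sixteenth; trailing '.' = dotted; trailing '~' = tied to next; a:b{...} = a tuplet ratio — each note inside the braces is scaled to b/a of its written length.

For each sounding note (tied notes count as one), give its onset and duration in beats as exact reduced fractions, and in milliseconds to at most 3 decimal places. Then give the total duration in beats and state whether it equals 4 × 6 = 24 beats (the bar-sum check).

1) 0.0ms=0b +918.367ms=3/2b
2) 918.367ms=3/2b +918.367ms=3/2b
3) 1836.735ms=3b +3061.224ms=5b
4) 4897.959ms=8b +1224.49ms=2b
5) 6122.449ms=10b +1224.49ms=2b
6) 7346.939ms=12b +1836.735ms=3b
7) 9183.673ms=15b +367.347ms=3/5b
8) 9551.02ms=78/5b +367.347ms=3/5b
9) 9918.367ms=81/5b +367.347ms=3/5b
10) 10285.714ms=84/5b +367.347ms=3/5b
11) 10653.061ms=87/5b +367.347ms=3/5b
12) 11020.408ms=18b +3673.469ms=6b
Σ=24b of 24 (98bpm 6/8) — PASS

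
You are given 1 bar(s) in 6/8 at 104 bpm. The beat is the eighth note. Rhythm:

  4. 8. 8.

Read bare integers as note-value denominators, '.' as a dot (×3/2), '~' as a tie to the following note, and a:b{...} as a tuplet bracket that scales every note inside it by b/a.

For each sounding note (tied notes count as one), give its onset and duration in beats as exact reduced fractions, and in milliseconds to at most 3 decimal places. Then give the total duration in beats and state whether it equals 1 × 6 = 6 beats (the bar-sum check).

1) 0.0ms=0b +1730.769ms=3b
2) 1730.769ms=3b +865.385ms=3/2b
3) 2596.154ms=9/2b +865.385ms=3/2b
Σ=6b of 6 (104bpm 6/8) — PASS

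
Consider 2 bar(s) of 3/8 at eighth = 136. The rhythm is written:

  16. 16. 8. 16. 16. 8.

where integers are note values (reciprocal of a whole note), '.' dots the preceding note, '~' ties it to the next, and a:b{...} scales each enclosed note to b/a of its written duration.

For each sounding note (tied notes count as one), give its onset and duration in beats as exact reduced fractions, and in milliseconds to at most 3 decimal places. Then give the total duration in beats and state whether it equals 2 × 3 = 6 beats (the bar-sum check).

1) 0.0ms=0b +330.882ms=3/4b
2) 330.882ms=3/4b +330.882ms=3/4b
3) 661.765ms=3/2b +661.765ms=3/2b
4) 1323.529ms=3b +330.882ms=3/4b
5) 1654.412ms=15/4b +330.882ms=3/4b
6) 1985.294ms=9/2b +661.765ms=3/2b
Σ=6b of 6 (136bpm 3/8) — PASS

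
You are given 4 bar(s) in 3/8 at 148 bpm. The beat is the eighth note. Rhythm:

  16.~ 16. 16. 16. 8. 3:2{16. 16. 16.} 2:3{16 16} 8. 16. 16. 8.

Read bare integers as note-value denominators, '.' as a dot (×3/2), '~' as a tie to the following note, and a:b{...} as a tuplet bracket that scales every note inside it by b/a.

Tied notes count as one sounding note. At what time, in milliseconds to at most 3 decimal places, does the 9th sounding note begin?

note 9 onset = 27/4b = 2736.486ms

1. 0.0ms @ 0 + 608.108ms (3/2)
2. 608.108ms @ 3/2 + 304.054ms (3/4)
3. 912.162ms @ 9/4 + 304.054ms (3/4)
4. 1216.216ms @ 3 + 608.108ms (3/2)
5. 1824.324ms @ 9/2 + 202.703ms (1/2)
6. 2027.027ms @ 5 + 202.703ms (1/2)
7. 2229.73ms @ 11/2 + 202.703ms (1/2)
8. 2432.432ms @ 6 + 304.054ms (3/4)
9. 2736.486ms @ 27/4 + 304.054ms (3/4)
10. 3040.541ms @ 15/2 + 608.108ms (3/2)
11. 3648.649ms @ 9 + 304.054ms (3/4)
12. 3952.703ms @ 39/4 + 304.054ms (3/4)
13. 4256.757ms @ 21/2 + 608.108ms (3/2)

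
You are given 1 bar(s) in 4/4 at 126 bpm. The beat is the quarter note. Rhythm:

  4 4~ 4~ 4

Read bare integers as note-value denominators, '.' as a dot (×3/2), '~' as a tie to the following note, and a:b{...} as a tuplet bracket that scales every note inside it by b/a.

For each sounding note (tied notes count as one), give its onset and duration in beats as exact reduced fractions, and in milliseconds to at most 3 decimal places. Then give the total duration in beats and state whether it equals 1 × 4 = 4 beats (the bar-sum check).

1) 0.0ms=0b +476.19ms=1b
2) 476.19ms=1b +1428.571ms=3b
Σ=4b of 4 (126bpm 4/4) — PASS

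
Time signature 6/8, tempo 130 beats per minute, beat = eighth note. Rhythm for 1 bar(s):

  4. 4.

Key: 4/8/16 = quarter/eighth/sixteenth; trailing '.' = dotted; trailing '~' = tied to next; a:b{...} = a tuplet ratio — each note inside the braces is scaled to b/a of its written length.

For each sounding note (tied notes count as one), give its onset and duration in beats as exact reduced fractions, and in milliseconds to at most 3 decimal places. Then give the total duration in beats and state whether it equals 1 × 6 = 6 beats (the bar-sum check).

1) 0.0ms=0b +1384.615ms=3b
2) 1384.615ms=3b +1384.615ms=3b
Σ=6b of 6 (130bpm 6/8) — PASS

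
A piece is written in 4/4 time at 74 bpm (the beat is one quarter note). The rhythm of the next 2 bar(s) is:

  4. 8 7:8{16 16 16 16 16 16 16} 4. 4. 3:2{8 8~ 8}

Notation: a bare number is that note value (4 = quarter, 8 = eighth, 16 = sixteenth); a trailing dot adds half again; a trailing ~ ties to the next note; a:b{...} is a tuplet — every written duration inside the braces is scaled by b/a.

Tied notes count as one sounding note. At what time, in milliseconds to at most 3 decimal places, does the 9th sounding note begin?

note 9 onset = 26/7b = 3011.583ms

1. 0.0ms @ 0 + 1216.216ms (3/2)
2. 1216.216ms @ 3/2 + 405.405ms (1/2)
3. 1621.622ms @ 2 + 231.66ms (2/7)
4. 1853.282ms @ 16/7 + 231.66ms (2/7)
5. 2084.942ms @ 18/7 + 231.66ms (2/7)
6. 2316.602ms @ 20/7 + 231.66ms (2/7)
7. 2548.263ms @ 22/7 + 231.66ms (2/7)
8. 2779.923ms @ 24/7 + 231.66ms (2/7)
9. 3011.583ms @ 26/7 + 231.66ms (2/7)
10. 3243.243ms @ 4 + 1216.216ms (3/2)
11. 4459.459ms @ 11/2 + 1216.216ms (3/2)
12. 5675.676ms @ 7 + 270.27ms (1/3)
13. 5945.946ms @ 22/3 + 540.541ms (2/3)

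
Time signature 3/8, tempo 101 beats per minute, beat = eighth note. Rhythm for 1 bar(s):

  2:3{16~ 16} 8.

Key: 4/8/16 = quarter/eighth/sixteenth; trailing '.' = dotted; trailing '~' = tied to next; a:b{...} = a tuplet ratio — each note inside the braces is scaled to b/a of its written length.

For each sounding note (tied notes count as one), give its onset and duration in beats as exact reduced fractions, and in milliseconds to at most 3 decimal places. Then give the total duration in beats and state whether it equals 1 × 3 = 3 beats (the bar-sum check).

1) 0.0ms=0b +891.089ms=3/2b
2) 891.089ms=3/2b +891.089ms=3/2b
Σ=3b of 3 (101bpm 3/8) — PASS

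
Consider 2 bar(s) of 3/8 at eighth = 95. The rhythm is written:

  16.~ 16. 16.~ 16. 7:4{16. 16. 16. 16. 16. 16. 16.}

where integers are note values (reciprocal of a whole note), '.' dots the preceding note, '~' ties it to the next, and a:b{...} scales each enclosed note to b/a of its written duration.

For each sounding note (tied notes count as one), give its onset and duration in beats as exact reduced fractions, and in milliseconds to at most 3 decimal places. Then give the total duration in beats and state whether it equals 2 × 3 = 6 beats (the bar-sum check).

1) 0.0ms=0b +947.368ms=3/2b
2) 947.368ms=3/2b +947.368ms=3/2b
3) 1894.737ms=3b +270.677ms=3/7b
4) 2165.414ms=24/7b +270.677ms=3/7b
5) 2436.09ms=27/7b +270.677ms=3/7b
6) 2706.767ms=30/7b +270.677ms=3/7b
7) 2977.444ms=33/7b +270.677ms=3/7b
8) 3248.12ms=36/7b +270.677ms=3/7b
9) 3518.797ms=39/7b +270.677ms=3/7b
Σ=6b of 6 (95bpm 3/8) — PASS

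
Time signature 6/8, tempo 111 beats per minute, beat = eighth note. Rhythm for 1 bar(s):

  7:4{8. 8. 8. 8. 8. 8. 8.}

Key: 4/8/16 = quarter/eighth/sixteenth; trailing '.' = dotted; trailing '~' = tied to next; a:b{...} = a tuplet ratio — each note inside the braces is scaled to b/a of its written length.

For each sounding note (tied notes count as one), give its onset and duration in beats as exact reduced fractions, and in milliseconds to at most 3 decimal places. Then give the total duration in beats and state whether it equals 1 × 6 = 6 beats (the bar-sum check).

1) 0.0ms=0b +463.32ms=6/7b
2) 463.32ms=6/7b +463.32ms=6/7b
3) 926.641ms=12/7b +463.32ms=6/7b
4) 1389.961ms=18/7b +463.32ms=6/7b
5) 1853.282ms=24/7b +463.32ms=6/7b
6) 2316.602ms=30/7b +463.32ms=6/7b
7) 2779.923ms=36/7b +463.32ms=6/7b
Σ=6b of 6 (111bpm 6/8) — PASS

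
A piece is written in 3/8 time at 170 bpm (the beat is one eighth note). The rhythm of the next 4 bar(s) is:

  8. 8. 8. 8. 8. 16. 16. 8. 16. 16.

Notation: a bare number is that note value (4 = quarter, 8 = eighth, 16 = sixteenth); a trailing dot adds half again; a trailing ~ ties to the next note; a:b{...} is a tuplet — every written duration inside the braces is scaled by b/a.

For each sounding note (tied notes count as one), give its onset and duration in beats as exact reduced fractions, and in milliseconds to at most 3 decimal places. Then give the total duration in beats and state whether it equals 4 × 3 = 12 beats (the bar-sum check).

1) 0.0ms=0b +529.412ms=3/2b
2) 529.412ms=3/2b +529.412ms=3/2b
3) 1058.824ms=3b +529.412ms=3/2b
4) 1588.235ms=9/2b +529.412ms=3/2b
5) 2117.647ms=6b +529.412ms=3/2b
6) 2647.059ms=15/2b +264.706ms=3/4b
7) 2911.765ms=33/4b +264.706ms=3/4b
8) 3176.471ms=9b +529.412ms=3/2b
9) 3705.882ms=21/2b +264.706ms=3/4b
10) 3970.588ms=45/4b +264.706ms=3/4b
Σ=12b of 12 (170bpm 3/8) — PASS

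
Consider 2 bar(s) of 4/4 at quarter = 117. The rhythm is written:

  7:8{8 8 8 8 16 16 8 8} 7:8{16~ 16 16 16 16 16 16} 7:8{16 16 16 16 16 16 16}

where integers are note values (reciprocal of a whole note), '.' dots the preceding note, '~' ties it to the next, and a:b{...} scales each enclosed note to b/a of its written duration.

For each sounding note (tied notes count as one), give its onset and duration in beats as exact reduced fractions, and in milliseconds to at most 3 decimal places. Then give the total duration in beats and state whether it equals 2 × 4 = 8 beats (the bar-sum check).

1) 0.0ms=0b +293.04ms=4/7b
2) 293.04ms=4/7b +293.04ms=4/7b
3) 586.081ms=8/7b +293.04ms=4/7b
4) 879.121ms=12/7b +293.04ms=4/7b
5) 1172.161ms=16/7b +146.52ms=2/7b
6) 1318.681ms=18/7b +146.52ms=2/7b
7) 1465.201ms=20/7b +293.04ms=4/7b
8) 1758.242ms=24/7b +293.04ms=4/7b
9) 2051.282ms=4b +293.04ms=4/7b
10) 2344.322ms=32/7b +146.52ms=2/7b
11) 2490.842ms=34/7b +146.52ms=2/7b
12) 2637.363ms=36/7b +146.52ms=2/7b
13) 2783.883ms=38/7b +146.52ms=2/7b
14) 2930.403ms=40/7b +146.52ms=2/7b
15) 3076.923ms=6b +146.52ms=2/7b
16) 3223.443ms=44/7b +146.52ms=2/7b
17) 3369.963ms=46/7b +146.52ms=2/7b
18) 3516.484ms=48/7b +146.52ms=2/7b
19) 3663.004ms=50/7b +146.52ms=2/7b
20) 3809.524ms=52/7b +146.52ms=2/7b
21) 3956.044ms=54/7b +146.52ms=2/7b
Σ=8b of 8 (117bpm 4/4) — PASS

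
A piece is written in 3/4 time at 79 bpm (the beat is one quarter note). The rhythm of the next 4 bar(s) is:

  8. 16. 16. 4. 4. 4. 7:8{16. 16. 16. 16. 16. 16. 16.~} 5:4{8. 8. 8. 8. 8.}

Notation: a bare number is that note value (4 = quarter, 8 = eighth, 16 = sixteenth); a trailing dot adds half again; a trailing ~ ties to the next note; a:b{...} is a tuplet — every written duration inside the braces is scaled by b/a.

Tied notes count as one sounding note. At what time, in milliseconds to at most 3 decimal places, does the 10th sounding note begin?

note 10 onset = 51/7b = 5533.454ms

1. 0.0ms @ 0 + 569.62ms (3/4)
2. 569.62ms @ 3/4 + 284.81ms (3/8)
3. 854.43ms @ 9/8 + 284.81ms (3/8)
4. 1139.241ms @ 3/2 + 1139.241ms (3/2)
5. 2278.481ms @ 3 + 1139.241ms (3/2)
6. 3417.722ms @ 9/2 + 1139.241ms (3/2)
7. 4556.962ms @ 6 + 325.497ms (3/7)
8. 4882.459ms @ 45/7 + 325.497ms (3/7)
9. 5207.957ms @ 48/7 + 325.497ms (3/7)
10. 5533.454ms @ 51/7 + 325.497ms (3/7)
11. 5858.951ms @ 54/7 + 325.497ms (3/7)
12. 6184.448ms @ 57/7 + 325.497ms (3/7)
13. 6509.946ms @ 60/7 + 781.193ms (36/35)
14. 7291.139ms @ 48/5 + 455.696ms (3/5)
15. 7746.835ms @ 51/5 + 455.696ms (3/5)
16. 8202.532ms @ 54/5 + 455.696ms (3/5)
17. 8658.228ms @ 57/5 + 455.696ms (3/5)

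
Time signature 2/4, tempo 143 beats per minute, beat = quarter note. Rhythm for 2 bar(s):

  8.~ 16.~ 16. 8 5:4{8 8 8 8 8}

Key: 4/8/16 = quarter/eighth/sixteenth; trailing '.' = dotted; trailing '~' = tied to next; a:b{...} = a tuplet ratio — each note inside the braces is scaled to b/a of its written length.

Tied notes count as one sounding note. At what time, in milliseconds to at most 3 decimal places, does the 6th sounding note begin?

note 6 onset = 16/5b = 1342.657ms

1. 0.0ms @ 0 + 629.371ms (3/2)
2. 629.371ms @ 3/2 + 209.79ms (1/2)
3. 839.161ms @ 2 + 167.832ms (2/5)
4. 1006.993ms @ 12/5 + 167.832ms (2/5)
5. 1174.825ms @ 14/5 + 167.832ms (2/5)
6. 1342.657ms @ 16/5 + 167.832ms (2/5)
7. 1510.49ms @ 18/5 + 167.832ms (2/5)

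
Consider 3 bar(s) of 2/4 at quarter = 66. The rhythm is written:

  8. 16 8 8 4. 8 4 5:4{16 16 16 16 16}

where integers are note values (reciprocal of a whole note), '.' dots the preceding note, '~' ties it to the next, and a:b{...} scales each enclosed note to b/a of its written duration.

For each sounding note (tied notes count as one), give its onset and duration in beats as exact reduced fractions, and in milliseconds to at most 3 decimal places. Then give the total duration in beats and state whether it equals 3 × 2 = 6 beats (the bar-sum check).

1) 0.0ms=0b +681.818ms=3/4b
2) 681.818ms=3/4b +227.273ms=1/4b
3) 909.091ms=1b +454.545ms=1/2b
4) 1363.636ms=3/2b +454.545ms=1/2b
5) 1818.182ms=2b +1363.636ms=3/2b
6) 3181.818ms=7/2b +454.545ms=1/2b
7) 3636.364ms=4b +909.091ms=1b
8) 4545.455ms=5b +181.818ms=1/5b
9) 4727.273ms=26/5b +181.818ms=1/5b
10) 4909.091ms=27/5b +181.818ms=1/5b
11) 5090.909ms=28/5b +181.818ms=1/5b
12) 5272.727ms=29/5b +181.818ms=1/5b
Σ=6b of 6 (66bpm 2/4) — PASS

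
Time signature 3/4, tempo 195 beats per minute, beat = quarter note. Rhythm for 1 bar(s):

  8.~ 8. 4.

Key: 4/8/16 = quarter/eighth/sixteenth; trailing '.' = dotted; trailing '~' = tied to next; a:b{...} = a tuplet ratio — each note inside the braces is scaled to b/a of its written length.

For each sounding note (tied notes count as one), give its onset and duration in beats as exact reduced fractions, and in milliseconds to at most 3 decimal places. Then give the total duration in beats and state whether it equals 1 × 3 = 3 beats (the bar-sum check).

1) 0.0ms=0b +461.538ms=3/2b
2) 461.538ms=3/2b +461.538ms=3/2b
Σ=3b of 3 (195bpm 3/4) — PASS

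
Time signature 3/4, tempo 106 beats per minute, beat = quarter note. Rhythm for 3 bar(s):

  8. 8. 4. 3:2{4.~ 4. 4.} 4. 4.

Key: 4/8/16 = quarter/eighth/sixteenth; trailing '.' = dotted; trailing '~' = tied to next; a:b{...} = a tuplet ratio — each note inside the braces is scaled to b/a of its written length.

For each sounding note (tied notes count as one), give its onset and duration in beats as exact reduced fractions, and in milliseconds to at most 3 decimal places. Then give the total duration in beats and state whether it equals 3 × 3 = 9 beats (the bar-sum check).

1) 0.0ms=0b +424.528ms=3/4b
2) 424.528ms=3/4b +424.528ms=3/4b
3) 849.057ms=3/2b +849.057ms=3/2b
4) 1698.113ms=3b +1132.075ms=2b
5) 2830.189ms=5b +566.038ms=1b
6) 3396.226ms=6b +849.057ms=3/2b
7) 4245.283ms=15/2b +849.057ms=3/2b
Σ=9b of 9 (106bpm 3/4) — PASS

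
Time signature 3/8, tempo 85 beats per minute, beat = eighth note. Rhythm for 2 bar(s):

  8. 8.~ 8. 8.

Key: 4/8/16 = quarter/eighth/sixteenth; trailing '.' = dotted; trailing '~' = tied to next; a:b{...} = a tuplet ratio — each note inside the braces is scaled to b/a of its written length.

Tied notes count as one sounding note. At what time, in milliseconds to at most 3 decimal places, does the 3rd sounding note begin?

note 3 onset = 9/2b = 3176.471ms

1. 0.0ms @ 0 + 1058.824ms (3/2)
2. 1058.824ms @ 3/2 + 2117.647ms (3)
3. 3176.471ms @ 9/2 + 1058.824ms (3/2)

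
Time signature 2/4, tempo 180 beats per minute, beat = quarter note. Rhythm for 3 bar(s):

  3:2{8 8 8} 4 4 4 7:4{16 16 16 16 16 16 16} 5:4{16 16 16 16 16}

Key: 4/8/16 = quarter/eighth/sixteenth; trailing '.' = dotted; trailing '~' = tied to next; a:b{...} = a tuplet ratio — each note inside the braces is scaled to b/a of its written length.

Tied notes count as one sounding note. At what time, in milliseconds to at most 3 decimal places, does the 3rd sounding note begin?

1. 0.0ms @ 0 + 111.111ms (1/3)
2. 111.111ms @ 1/3 + 111.111ms (1/3)
3. 222.222ms @ 2/3 + 111.111ms (1/3)
4. 333.333ms @ 1 + 333.333ms (1)
5. 666.667ms @ 2 + 333.333ms (1)
6. 1000.0ms @ 3 + 333.333ms (1)
7. 1333.333ms @ 4 + 47.619ms (1/7)
8. 1380.952ms @ 29/7 + 47.619ms (1/7)
9. 1428.571ms @ 30/7 + 47.619ms (1/7)
10. 1476.19ms @ 31/7 + 47.619ms (1/7)
11. 1523.81ms @ 32/7 + 47.619ms (1/7)
12. 1571.429ms @ 33/7 + 47.619ms (1/7)
13. 1619.048ms @ 34/7 + 47.619ms (1/7)
14. 1666.667ms @ 5 + 66.667ms (1/5)
15. 1733.333ms @ 26/5 + 66.667ms (1/5)
16. 1800.0ms @ 27/5 + 66.667ms (1/5)
17. 1866.667ms @ 28/5 + 66.667ms (1/5)
18. 1933.333ms @ 29/5 + 66.667ms (1/5)

note 3 onset = 2/3b = 222.222ms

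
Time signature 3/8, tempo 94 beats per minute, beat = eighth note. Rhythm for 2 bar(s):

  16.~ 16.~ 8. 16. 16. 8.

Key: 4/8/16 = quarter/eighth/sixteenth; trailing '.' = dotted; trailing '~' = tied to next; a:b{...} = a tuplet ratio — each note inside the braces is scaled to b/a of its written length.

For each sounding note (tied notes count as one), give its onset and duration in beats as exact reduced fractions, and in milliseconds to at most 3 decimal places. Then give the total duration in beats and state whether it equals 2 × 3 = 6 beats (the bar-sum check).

1) 0.0ms=0b +1914.894ms=3b
2) 1914.894ms=3b +478.723ms=3/4b
3) 2393.617ms=15/4b +478.723ms=3/4b
4) 2872.34ms=9/2b +957.447ms=3/2b
Σ=6b of 6 (94bpm 3/8) — PASS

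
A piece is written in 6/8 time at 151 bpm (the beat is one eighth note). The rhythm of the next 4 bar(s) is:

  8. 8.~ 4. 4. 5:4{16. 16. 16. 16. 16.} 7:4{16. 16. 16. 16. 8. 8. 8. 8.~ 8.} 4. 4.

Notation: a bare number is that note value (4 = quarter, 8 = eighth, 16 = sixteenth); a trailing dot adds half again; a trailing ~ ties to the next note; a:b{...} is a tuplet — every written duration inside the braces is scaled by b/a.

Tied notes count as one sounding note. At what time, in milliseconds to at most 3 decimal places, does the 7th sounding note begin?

note 7 onset = 54/5b = 4291.391ms

1. 0.0ms @ 0 + 596.026ms (3/2)
2. 596.026ms @ 3/2 + 1788.079ms (9/2)
3. 2384.106ms @ 6 + 1192.053ms (3)
4. 3576.159ms @ 9 + 238.411ms (3/5)
5. 3814.57ms @ 48/5 + 238.411ms (3/5)
6. 4052.98ms @ 51/5 + 238.411ms (3/5)
7. 4291.391ms @ 54/5 + 238.411ms (3/5)
8. 4529.801ms @ 57/5 + 238.411ms (3/5)
9. 4768.212ms @ 12 + 170.293ms (3/7)
10. 4938.505ms @ 87/7 + 170.293ms (3/7)
11. 5108.798ms @ 90/7 + 170.293ms (3/7)
12. 5279.092ms @ 93/7 + 170.293ms (3/7)
13. 5449.385ms @ 96/7 + 340.587ms (6/7)
14. 5789.972ms @ 102/7 + 340.587ms (6/7)
15. 6130.558ms @ 108/7 + 340.587ms (6/7)
16. 6471.145ms @ 114/7 + 681.173ms (12/7)
17. 7152.318ms @ 18 + 1192.053ms (3)
18. 8344.371ms @ 21 + 1192.053ms (3)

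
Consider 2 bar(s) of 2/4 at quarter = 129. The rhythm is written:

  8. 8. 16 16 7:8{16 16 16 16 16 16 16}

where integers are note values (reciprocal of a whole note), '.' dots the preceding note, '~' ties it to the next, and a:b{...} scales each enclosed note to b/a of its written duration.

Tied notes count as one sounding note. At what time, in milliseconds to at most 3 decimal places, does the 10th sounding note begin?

1. 0.0ms @ 0 + 348.837ms (3/4)
2. 348.837ms @ 3/4 + 348.837ms (3/4)
3. 697.674ms @ 3/2 + 116.279ms (1/4)
4. 813.953ms @ 7/4 + 116.279ms (1/4)
5. 930.233ms @ 2 + 132.89ms (2/7)
6. 1063.123ms @ 16/7 + 132.89ms (2/7)
7. 1196.013ms @ 18/7 + 132.89ms (2/7)
8. 1328.904ms @ 20/7 + 132.89ms (2/7)
9. 1461.794ms @ 22/7 + 132.89ms (2/7)
10. 1594.684ms @ 24/7 + 132.89ms (2/7)
11. 1727.575ms @ 26/7 + 132.89ms (2/7)

note 10 onset = 24/7b = 1594.684ms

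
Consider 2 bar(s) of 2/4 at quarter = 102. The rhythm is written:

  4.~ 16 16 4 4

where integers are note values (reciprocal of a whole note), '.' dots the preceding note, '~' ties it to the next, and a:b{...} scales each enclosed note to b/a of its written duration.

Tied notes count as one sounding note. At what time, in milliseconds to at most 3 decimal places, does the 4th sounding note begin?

note 4 onset = 3b = 1764.706ms

1. 0.0ms @ 0 + 1029.412ms (7/4)
2. 1029.412ms @ 7/4 + 147.059ms (1/4)
3. 1176.471ms @ 2 + 588.235ms (1)
4. 1764.706ms @ 3 + 588.235ms (1)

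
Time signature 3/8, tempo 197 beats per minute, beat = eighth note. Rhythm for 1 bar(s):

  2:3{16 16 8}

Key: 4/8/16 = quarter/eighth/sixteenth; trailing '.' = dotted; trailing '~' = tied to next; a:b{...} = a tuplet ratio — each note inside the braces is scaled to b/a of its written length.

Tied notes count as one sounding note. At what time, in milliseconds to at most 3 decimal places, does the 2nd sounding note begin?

1. 0.0ms @ 0 + 228.426ms (3/4)
2. 228.426ms @ 3/4 + 228.426ms (3/4)
3. 456.853ms @ 3/2 + 456.853ms (3/2)

note 2 onset = 3/4b = 228.426ms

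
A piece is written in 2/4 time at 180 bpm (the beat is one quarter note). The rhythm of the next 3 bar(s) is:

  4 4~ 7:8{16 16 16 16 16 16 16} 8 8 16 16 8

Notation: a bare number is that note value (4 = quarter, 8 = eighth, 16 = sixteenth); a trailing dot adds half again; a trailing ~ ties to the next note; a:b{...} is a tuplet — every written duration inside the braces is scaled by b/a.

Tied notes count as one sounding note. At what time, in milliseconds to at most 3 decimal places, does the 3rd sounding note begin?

1. 0.0ms @ 0 + 333.333ms (1)
2. 333.333ms @ 1 + 428.571ms (9/7)
3. 761.905ms @ 16/7 + 95.238ms (2/7)
4. 857.143ms @ 18/7 + 95.238ms (2/7)
5. 952.381ms @ 20/7 + 95.238ms (2/7)
6. 1047.619ms @ 22/7 + 95.238ms (2/7)
7. 1142.857ms @ 24/7 + 95.238ms (2/7)
8. 1238.095ms @ 26/7 + 95.238ms (2/7)
9. 1333.333ms @ 4 + 166.667ms (1/2)
10. 1500.0ms @ 9/2 + 166.667ms (1/2)
11. 1666.667ms @ 5 + 83.333ms (1/4)
12. 1750.0ms @ 21/4 + 83.333ms (1/4)
13. 1833.333ms @ 11/2 + 166.667ms (1/2)

note 3 onset = 16/7b = 761.905ms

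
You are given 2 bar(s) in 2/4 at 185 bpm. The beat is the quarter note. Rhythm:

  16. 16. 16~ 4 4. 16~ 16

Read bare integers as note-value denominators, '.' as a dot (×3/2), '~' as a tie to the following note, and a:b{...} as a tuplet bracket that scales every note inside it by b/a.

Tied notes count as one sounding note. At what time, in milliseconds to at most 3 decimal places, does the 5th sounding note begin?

1. 0.0ms @ 0 + 121.622ms (3/8)
2. 121.622ms @ 3/8 + 121.622ms (3/8)
3. 243.243ms @ 3/4 + 405.405ms (5/4)
4. 648.649ms @ 2 + 486.486ms (3/2)
5. 1135.135ms @ 7/2 + 162.162ms (1/2)

note 5 onset = 7/2b = 1135.135ms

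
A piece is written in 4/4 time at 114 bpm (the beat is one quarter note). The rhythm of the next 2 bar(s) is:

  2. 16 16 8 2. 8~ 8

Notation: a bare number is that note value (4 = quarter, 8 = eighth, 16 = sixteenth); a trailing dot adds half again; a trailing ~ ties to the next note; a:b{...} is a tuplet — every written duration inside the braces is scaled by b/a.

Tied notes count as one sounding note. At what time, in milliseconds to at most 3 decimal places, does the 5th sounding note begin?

1. 0.0ms @ 0 + 1578.947ms (3)
2. 1578.947ms @ 3 + 131.579ms (1/4)
3. 1710.526ms @ 13/4 + 131.579ms (1/4)
4. 1842.105ms @ 7/2 + 263.158ms (1/2)
5. 2105.263ms @ 4 + 1578.947ms (3)
6. 3684.211ms @ 7 + 526.316ms (1)

note 5 onset = 4b = 2105.263ms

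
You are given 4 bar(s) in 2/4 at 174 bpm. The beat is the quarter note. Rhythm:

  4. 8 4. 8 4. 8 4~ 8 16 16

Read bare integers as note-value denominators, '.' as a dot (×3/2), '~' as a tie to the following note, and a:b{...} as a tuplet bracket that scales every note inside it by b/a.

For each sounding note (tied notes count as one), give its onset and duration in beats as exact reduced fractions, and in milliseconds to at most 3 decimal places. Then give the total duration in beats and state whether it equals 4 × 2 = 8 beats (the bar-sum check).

1) 0.0ms=0b +517.241ms=3/2b
2) 517.241ms=3/2b +172.414ms=1/2b
3) 689.655ms=2b +517.241ms=3/2b
4) 1206.897ms=7/2b +172.414ms=1/2b
5) 1379.31ms=4b +517.241ms=3/2b
6) 1896.552ms=11/2b +172.414ms=1/2b
7) 2068.966ms=6b +517.241ms=3/2b
8) 2586.207ms=15/2b +86.207ms=1/4b
9) 2672.414ms=31/4b +86.207ms=1/4b
Σ=8b of 8 (174bpm 2/4) — PASS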